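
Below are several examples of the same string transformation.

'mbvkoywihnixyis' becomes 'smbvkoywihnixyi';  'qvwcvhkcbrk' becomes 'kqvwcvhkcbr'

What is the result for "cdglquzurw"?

wcdglquzur

The pattern: move the last character to the front.
So "cdglquzurw" becomes "wcdglquzur".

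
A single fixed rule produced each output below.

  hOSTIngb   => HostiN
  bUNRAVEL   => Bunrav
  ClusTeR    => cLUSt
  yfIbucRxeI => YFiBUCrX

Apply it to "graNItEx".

GRAniT

Looking at the pairs, the operation is to delete the last 2 characters, then flip the case of every letter.
Working it through for "graNItEx": intermediate "graNIt", final "GRAniT".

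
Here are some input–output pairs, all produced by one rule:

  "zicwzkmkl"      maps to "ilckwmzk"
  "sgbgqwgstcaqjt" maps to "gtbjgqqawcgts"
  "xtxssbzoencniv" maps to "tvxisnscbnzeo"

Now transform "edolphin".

The pattern: delete the first character, then take characters alternately from the front and the back (1st, last, 2nd, 2nd-last, ...).
For "edolphin", step one produces "dolphin"; step two turns that into "dnoilhp".

dnoilhp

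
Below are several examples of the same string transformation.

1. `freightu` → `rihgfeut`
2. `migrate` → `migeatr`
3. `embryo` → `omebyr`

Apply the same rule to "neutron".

ronneut

The pattern: sort the characters into reverse alphabetical order, then move the first 2 characters to the end (rotate left by 2).
For "neutron", step one produces "utronne"; step two turns that into "ronneut".
(Check on "embryo": → "yromeb" → "omebyr" ✓)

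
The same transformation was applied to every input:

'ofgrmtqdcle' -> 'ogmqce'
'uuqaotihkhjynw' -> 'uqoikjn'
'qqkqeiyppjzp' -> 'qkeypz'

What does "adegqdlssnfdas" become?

aeqlsfa

Each output is the input with this applied: keep every other character starting from the first (positions 1st, 3rd, 5th, ...).
On "adegqdlssnfdas" that produces "aeqlsfa".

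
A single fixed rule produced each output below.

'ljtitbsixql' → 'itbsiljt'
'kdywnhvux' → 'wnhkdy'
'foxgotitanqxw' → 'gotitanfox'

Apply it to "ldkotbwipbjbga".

The pattern: delete the last 3 characters, then move the first 3 characters to the end (rotate left by 3).
"ldkotbwipbjbga" → "ldkotbwipbj" → "otbwipbjldk".

otbwipbjldk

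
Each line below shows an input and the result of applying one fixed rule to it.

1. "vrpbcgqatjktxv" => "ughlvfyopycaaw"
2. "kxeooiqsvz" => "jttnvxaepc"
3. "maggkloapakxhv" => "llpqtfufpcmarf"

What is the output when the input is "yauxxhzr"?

zccmewdf

Each output is the input with this applied: move the first 2 characters to the end (rotate left by 2), then shift every letter 5 places forward in the alphabet (wrapping around).
Working it through for "yauxxhzr": intermediate "uxxhzrya", final "zccmewdf".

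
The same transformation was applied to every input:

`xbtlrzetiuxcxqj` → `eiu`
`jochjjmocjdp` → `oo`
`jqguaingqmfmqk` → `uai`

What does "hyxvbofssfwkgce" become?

oe

The rule is to keep only the vowels.
For "hyxvbofssfwkgce" the result is "oe".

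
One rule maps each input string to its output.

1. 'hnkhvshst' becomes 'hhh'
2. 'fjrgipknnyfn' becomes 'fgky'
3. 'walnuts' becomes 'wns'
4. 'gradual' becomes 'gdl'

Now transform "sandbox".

sdx

The transformation: keep one character in every 3, starting at position 1 (positions 1st, 4th, 7th, ...).
Applying that to "sandbox" gives "sdx".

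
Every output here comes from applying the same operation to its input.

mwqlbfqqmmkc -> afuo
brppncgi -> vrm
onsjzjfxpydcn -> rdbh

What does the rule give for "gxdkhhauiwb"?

The transformation: keep one character in every 3, starting at position 2 (positions 2nd, 5th, 8th, ...), then shift every letter 4 places forward in the alphabet (wrapping around).
On "gxdkhhauiwb" that produces "blyf".

blyf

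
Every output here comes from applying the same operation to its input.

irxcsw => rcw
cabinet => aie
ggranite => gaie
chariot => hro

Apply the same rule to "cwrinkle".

wike

In each case the input is transformed by: keep every other character starting from the second (positions 2nd, 4th, 6th, ...).
So "cwrinkle" becomes "wike".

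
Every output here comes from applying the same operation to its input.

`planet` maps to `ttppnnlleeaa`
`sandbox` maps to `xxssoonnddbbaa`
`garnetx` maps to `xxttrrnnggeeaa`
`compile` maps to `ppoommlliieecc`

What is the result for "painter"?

The transformation: sort the characters into reverse alphabetical order, then double every character.
For "painter", step one produces "trpniea"; step two turns that into "ttrrppnniieeaa".

ttrrppnniieeaa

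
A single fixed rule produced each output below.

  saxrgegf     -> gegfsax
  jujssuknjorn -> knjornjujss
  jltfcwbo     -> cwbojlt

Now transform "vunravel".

Rule — swap the front and back halves of the string, then delete the last character.
"vunravel" → "avelvun".

avelvun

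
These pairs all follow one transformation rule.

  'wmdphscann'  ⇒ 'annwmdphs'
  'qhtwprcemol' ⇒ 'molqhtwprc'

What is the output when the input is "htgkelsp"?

lsphtgk

The rule is to move the last 3 characters to the front (rotate right by 3), then delete the last character.
Applying that to "htgkelsp" gives "lsphtgk".
(Check on "qhtwprcemol": → "molqhtwprce" → "molqhtwprc" ✓)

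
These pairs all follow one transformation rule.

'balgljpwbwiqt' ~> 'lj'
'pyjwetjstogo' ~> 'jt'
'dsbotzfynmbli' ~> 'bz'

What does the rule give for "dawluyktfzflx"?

What's happening: keep one character in every 3, starting at position 3 (positions 3rd, 6th, 9th, ...), then delete the last 2 characters.
"dawluyktfzflx" → "wyfl" → "wy".

wy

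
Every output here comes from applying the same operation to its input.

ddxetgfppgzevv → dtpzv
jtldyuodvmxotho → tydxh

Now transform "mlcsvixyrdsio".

The pattern: keep one character in every 3, starting at position 2 (positions 2nd, 5th, 8th, ...).
Applying that to "mlcsvixyrdsio" gives "lvys".

lvys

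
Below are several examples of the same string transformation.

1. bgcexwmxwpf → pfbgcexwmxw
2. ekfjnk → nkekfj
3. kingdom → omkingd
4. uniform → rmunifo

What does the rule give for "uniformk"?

mkunifor

The pattern: move the last 2 characters to the front (rotate right by 2).
On "uniformk" that produces "mkunifor".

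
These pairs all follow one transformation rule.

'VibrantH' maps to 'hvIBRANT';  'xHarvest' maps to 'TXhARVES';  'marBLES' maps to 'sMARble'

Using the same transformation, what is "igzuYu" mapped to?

In each case the input is transformed by: move the last character to the front, then flip the case of every letter.
So "igzuYu" becomes "UIGZUy".

UIGZUy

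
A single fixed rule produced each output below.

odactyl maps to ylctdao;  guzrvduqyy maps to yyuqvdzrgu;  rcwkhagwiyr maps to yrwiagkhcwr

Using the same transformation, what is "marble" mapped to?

Each output is the input with this applied: reverse the string, then swap each adjacent pair of characters (1↔2, 3↔4, ...).
On "marble": the first step gives "elbram", and the second then gives "lerbma".

lerbma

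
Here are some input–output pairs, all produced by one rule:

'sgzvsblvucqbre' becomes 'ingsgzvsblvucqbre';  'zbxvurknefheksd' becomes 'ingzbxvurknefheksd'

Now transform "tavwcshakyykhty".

ingtavwcshakyykhty

Looking at the pairs, the operation is to prepend "ing".
So "tavwcshakyykhty" becomes "ingtavwcshakyykhty".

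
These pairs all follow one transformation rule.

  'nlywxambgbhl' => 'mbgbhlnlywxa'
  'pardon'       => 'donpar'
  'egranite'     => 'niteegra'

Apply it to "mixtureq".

ureqmixt

In each case the input is transformed by: swap the front and back halves of the string.
Applying that to "mixtureq" gives "ureqmixt".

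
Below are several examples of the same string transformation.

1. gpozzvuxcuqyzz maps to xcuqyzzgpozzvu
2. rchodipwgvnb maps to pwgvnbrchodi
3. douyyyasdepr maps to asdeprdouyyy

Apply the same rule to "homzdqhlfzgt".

Rule — swap the front and back halves of the string.
So "homzdqhlfzgt" becomes "hlfzgthomzdq".

hlfzgthomzdq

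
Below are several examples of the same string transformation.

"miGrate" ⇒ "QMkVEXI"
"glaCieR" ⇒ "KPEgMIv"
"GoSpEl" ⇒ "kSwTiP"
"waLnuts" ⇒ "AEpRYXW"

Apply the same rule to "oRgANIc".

Looking at the pairs, the operation is to flip the case of every letter, then shift every letter 4 places forward in the alphabet (wrapping around).
Working it through for "oRgANIc": intermediate "OrGaniC", final "SvKermG".
(Check on "miGrate": → "MIgRATE" → "QMkVEXI" ✓)

SvKermG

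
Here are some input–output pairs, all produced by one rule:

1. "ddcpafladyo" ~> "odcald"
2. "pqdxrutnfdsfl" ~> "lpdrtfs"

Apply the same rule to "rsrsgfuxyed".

drrguy

In each case the input is transformed by: keep every other character starting from the first (positions 1st, 3rd, 5th, ...), then move the last character to the front.
Doing the same to "rsrsgfuxyed": "drrguy".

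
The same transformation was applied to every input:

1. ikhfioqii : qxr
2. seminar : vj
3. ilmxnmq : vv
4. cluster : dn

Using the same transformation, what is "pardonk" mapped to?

What's happening: keep one character in every 3, starting at position 3 (positions 3rd, 6th, 9th, ...), then shift every letter 9 places forward in the alphabet (wrapping around).
Working it through for "pardonk": intermediate "rn", final "aw".
(Check on "cluster": → "ue" → "dn" ✓)

aw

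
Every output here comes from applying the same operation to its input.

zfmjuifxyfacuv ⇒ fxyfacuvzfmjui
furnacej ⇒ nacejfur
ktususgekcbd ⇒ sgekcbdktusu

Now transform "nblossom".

The pattern: swap the front and back halves of the string, then move the last character to the front.
"nblossom" → "ssomnblo" → "ossomnbl".

ossomnbl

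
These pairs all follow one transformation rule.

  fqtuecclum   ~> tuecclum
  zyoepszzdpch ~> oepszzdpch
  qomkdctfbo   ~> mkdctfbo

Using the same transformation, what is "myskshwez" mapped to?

What's happening: delete the first 2 characters.
"myskshwez" → "skshwez".

skshwez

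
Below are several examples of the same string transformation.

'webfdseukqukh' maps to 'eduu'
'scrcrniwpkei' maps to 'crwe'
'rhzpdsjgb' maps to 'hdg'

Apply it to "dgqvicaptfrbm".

Each output is the input with this applied: keep one character in every 3, starting at position 2 (positions 2nd, 5th, 8th, ...).
"dgqvicaptfrbm" → "gipr".

gipr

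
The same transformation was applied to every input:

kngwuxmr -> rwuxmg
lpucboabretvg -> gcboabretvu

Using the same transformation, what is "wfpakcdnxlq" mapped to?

qakcdnxlp

The transformation: delete the first 2 characters, then swap the first and last characters.
Applying that to "wfpakcdnxlq" gives "qakcdnxlp".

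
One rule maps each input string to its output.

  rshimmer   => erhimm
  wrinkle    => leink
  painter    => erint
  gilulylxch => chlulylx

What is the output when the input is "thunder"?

The transformation: delete the first 2 characters, then move the last 2 characters to the front (rotate right by 2).
"thunder" → "under" → "erund".

erund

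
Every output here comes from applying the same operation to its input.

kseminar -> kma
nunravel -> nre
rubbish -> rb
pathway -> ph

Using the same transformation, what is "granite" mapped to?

gn

What's happening: move the last character to the front, then keep one character in every 3, starting at position 2 (positions 2nd, 5th, 8th, ...).
On "granite": the first step gives "egranit", and the second then gives "gn".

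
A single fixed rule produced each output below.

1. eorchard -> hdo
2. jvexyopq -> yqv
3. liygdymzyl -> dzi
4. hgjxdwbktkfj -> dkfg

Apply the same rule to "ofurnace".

What's happening: keep one character in every 3, starting at position 2 (positions 2nd, 5th, 8th, ...), then move the first character to the end.
On "ofurnace": the first step gives "fne", and the second then gives "nef".

nef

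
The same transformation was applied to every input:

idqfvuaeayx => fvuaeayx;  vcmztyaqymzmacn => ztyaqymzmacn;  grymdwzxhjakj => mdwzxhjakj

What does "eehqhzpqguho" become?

Each output is the input with this applied: delete the first 3 characters.
For "eehqhzpqguho" the result is "qhzpqguho".

qhzpqguho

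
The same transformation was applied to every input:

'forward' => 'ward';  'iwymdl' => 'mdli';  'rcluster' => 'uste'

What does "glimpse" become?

mpse

The rule is to move the first 3 characters to the end (rotate left by 3), then keep only the first 4 characters.
For "glimpse", step one produces "mpsegli"; step two turns that into "mpse".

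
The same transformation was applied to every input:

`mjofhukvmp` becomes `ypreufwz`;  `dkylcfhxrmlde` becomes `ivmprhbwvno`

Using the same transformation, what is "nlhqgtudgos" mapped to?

In each case the input is transformed by: shift every letter 10 places forward in the alphabet (wrapping around), then delete the first 2 characters.
For "nlhqgtudgos", step one produces "xvraqdenqyc"; step two turns that into "raqdenqyc".

raqdenqyc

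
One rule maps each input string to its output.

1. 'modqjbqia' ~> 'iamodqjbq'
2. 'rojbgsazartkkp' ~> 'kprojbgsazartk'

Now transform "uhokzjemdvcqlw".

lwuhokzjemdvcq

Looking at the pairs, the operation is to move the last 2 characters to the front (rotate right by 2).
Doing the same to "uhokzjemdvcqlw": "lwuhokzjemdvcq".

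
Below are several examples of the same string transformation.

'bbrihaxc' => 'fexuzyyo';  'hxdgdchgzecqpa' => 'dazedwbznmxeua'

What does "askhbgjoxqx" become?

eydglunuxph

Each output is the input with this applied: move the first 3 characters to the end (rotate left by 3), then shift every letter 3 places backward in the alphabet (wrapping around).
"askhbgjoxqx" → "hbgjoxqxask" → "eydglunuxph".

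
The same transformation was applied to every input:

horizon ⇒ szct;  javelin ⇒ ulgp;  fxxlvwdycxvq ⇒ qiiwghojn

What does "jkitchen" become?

Each output is the input with this applied: delete the last 3 characters, then shift every letter 11 places forward in the alphabet (wrapping around).
On "jkitchen": the first step gives "jkitc", and the second then gives "uvten".
(Check on "horizon": → "hori" → "szct" ✓)

uvten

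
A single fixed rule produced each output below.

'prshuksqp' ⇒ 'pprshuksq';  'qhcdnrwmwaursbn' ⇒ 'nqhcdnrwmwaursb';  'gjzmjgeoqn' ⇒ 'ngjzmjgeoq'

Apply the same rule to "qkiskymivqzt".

The rule is to move the last character to the front.
Doing the same to "qkiskymivqzt": "tqkiskymivqz".

tqkiskymivqz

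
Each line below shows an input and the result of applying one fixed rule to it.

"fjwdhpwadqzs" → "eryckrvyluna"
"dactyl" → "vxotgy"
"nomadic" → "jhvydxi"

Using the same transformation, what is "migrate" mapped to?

dbmvozh

In each case the input is transformed by: shift every letter 5 places backward in the alphabet (wrapping around), then move the first character to the end.
For "migrate", step one produces "hdbmvoz"; step two turns that into "dbmvozh".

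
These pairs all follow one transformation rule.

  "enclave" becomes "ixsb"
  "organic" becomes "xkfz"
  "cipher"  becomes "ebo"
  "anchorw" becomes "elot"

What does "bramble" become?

What's happening: shift every letter 3 places backward in the alphabet (wrapping around), then delete the first 3 characters.
"bramble" → "jyib".

jyib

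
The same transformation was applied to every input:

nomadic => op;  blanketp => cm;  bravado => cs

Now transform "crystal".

Each output is the input with this applied: shift every letter 1 place forward in the alphabet (wrapping around), then keep only the first 2 characters.
Doing the same to "crystal": "ds".
(Check on "bravado": → "csbwbep" → "cs" ✓)

ds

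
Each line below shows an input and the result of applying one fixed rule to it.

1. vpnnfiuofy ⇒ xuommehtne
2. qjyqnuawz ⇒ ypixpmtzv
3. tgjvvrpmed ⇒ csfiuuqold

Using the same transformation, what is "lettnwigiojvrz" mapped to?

ykdssmvhfhniuq

Rule — shift every letter 1 place backward in the alphabet (wrapping around), then move the last character to the front.
Working it through for "lettnwigiojvrz": intermediate "kdssmvhfhniuqy", final "ykdssmvhfhniuq".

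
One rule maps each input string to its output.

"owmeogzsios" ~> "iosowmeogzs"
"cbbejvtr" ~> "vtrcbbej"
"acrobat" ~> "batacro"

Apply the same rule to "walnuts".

utswaln

Looking at the pairs, the operation is to move the last 3 characters to the front (rotate right by 3).
Applying that to "walnuts" gives "utswaln".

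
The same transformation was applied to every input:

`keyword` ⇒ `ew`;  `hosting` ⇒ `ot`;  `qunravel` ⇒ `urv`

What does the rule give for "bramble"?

rm

Looking at the pairs, the operation is to keep every other character starting from the second (positions 2nd, 4th, 6th, ...), then delete the last character.
Working it through for "bramble": intermediate "rml", final "rm".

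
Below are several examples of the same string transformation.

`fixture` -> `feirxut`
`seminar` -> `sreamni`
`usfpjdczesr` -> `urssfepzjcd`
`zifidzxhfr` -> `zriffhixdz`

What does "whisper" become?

The pattern: take characters alternately from the front and the back (1st, last, 2nd, 2nd-last, ...).
Applying that to "whisper" gives "wrheips".

wrheips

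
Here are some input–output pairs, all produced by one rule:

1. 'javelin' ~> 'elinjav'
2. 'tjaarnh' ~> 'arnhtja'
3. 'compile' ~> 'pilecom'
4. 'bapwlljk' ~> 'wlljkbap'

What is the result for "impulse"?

Rule — move the first 3 characters to the end (rotate left by 3).
So "impulse" becomes "ulseimp".

ulseimp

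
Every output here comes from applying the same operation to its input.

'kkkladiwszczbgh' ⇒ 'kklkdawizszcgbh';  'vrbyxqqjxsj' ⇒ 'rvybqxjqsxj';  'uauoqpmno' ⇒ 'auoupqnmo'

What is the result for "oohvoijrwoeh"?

oovhiorjowhe

The transformation: swap each adjacent pair of characters (1↔2, 3↔4, ...).
On "oohvoijrwoeh" that produces "oovhiorjowhe".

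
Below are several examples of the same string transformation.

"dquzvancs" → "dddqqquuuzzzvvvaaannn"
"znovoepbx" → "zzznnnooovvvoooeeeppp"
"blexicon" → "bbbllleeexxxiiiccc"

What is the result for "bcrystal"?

bbbcccrrryyysssttt

The transformation: delete the last 2 characters, then repeat every character 3 times.
On "bcrystal": the first step gives "bcryst", and the second then gives "bbbcccrrryyysssttt".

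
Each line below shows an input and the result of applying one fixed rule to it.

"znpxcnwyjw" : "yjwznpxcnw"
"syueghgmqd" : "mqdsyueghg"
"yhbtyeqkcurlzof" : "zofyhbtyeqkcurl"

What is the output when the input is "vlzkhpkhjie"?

The rule is to move the last 3 characters to the front (rotate right by 3).
For "vlzkhpkhjie" the result is "jievlzkhpkh".

jievlzkhpkh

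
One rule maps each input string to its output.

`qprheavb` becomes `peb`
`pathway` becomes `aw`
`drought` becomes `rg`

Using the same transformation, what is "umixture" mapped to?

mte

Each output is the input with this applied: keep one character in every 3, starting at position 2 (positions 2nd, 5th, 8th, ...).
Applying that to "umixture" gives "mte".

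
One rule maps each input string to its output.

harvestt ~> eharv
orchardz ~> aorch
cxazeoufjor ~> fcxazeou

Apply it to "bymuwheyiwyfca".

Each output is the input with this applied: delete the last 3 characters, then move the last character to the front.
Applying that to "bymuwheyiwyfca" gives "ybymuwheyiw".

ybymuwheyiw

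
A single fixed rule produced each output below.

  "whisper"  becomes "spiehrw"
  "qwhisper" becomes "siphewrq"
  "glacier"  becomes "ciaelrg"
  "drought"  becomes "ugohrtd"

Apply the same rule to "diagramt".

Rule — take characters alternately from the front and the back (1st, last, 2nd, 2nd-last, ...), then reverse the string.
"diagramt" → "dtimaagr" → "rgaamitd".
(Check on "qwhisper": → "qrwehpis" → "siphewrq" ✓)

rgaamitd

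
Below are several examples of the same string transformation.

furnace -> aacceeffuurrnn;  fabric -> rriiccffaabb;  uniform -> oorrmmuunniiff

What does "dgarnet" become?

nneettddggaarr

Looking at the pairs, the operation is to move the last 3 characters to the front (rotate right by 3), then double every character.
"dgarnet" → "netdgar" → "nneettddggaarr".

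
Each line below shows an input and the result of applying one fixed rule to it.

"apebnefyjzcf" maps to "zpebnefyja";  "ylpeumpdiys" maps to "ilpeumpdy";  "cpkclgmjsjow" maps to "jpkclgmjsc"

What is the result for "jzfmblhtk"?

hzfmblj

What's happening: delete the last 2 characters, then swap the first and last characters.
For "jzfmblhtk", step one produces "jzfmblh"; step two turns that into "hzfmblj".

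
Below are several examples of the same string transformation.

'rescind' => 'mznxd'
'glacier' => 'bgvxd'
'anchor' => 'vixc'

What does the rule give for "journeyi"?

ejpmiz

In each case the input is transformed by: shift every letter 5 places backward in the alphabet (wrapping around), then delete the last 2 characters.
For "journeyi", step one produces "ejpmiztd"; step two turns that into "ejpmiz".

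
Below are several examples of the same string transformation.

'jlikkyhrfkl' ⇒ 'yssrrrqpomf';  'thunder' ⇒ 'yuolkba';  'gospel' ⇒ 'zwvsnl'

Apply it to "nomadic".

In each case the input is transformed by: shift every letter 7 places forward in the alphabet (wrapping around), then sort the characters into reverse alphabetical order.
Starting from "nomadic": after the first operation, "uvthkpj"; after the second, "vutpkjh".

vutpkjh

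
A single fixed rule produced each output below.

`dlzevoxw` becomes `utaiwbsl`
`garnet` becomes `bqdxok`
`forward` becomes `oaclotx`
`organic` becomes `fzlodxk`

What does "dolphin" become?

fkalime

The rule is to shift every letter 3 places backward in the alphabet (wrapping around), then move the last 2 characters to the front (rotate right by 2).
Starting from "dolphin": after the first operation, "alimefk"; after the second, "fkalime".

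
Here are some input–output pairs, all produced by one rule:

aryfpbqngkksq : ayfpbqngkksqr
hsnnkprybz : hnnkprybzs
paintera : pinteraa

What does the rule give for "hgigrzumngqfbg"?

higrzumngqfbgg

Each output is the input with this applied: move the first character to the end, then swap the first and last characters.
"hgigrzumngqfbg" → "gigrzumngqfbgh" → "higrzumngqfbgg".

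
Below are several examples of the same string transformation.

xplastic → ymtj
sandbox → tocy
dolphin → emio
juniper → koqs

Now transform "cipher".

The pattern: shift every letter 1 place forward in the alphabet (wrapping around), then keep every other character starting from the first (positions 1st, 3rd, 5th, ...).
Doing the same to "cipher": "dqf".
(Check on "dolphin": → "epmqijo" → "emio" ✓)

dqf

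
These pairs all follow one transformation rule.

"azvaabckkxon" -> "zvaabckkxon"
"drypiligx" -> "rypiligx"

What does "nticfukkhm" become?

Looking at the pairs, the operation is to delete the first character.
On "nticfukkhm" that produces "ticfukkhm".

ticfukkhm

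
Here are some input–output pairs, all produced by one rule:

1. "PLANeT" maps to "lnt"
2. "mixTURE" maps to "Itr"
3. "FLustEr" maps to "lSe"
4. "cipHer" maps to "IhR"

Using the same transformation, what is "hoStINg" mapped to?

OTn

Looking at the pairs, the operation is to flip the case of every letter, then keep every other character starting from the second (positions 2nd, 4th, 6th, ...).
On "hoStINg" that produces "OTn".
(Check on "mixTURE": → "MIXture" → "Itr" ✓)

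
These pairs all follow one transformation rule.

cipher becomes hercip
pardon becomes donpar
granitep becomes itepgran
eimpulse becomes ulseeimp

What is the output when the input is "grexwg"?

xwggre

Each output is the input with this applied: swap the front and back halves of the string.
Doing the same to "grexwg": "xwggre".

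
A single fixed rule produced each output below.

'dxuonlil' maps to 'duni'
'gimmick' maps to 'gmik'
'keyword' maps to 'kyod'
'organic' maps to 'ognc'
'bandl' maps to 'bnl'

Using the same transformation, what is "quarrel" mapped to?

The pattern: keep every other character starting from the first (positions 1st, 3rd, 5th, ...).
Doing the same to "quarrel": "qarl".

qarl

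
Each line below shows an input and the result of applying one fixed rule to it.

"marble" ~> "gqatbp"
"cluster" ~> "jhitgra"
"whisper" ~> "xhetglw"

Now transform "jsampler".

Rule — shift every letter 11 places backward in the alphabet (wrapping around), then move the first 2 characters to the end (rotate left by 2).
On "jsampler": the first step gives "yhpbeatg", and the second then gives "pbeatgyh".

pbeatgyh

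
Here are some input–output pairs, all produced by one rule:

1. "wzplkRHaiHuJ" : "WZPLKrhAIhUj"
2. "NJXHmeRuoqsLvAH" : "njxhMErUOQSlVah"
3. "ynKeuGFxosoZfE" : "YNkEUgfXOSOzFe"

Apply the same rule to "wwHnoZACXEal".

In each case the input is transformed by: flip the case of every letter.
"wwHnoZACXEal" → "WWhNOzacxeAL".

WWhNOzacxeAL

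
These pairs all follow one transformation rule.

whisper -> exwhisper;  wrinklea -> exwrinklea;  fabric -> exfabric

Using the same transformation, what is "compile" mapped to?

excompile

Rule — prepend "ex".
Applying that to "compile" gives "excompile".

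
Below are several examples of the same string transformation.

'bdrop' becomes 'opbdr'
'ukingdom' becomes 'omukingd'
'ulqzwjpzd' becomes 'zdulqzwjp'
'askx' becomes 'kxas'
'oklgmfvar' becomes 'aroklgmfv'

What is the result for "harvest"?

Rule — move the last 2 characters to the front (rotate right by 2).
Applying that to "harvest" gives "stharve".

stharve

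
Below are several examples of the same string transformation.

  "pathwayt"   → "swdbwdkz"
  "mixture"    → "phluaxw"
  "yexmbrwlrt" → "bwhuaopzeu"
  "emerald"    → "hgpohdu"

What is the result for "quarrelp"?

In each case the input is transformed by: take characters alternately from the front and the back (1st, last, 2nd, 2nd-last, ...), then shift every letter 3 places forward in the alphabet (wrapping around).
Starting from "quarrelp": after the first operation, "qpulaerr"; after the second, "tsxodhuu".

tsxodhuu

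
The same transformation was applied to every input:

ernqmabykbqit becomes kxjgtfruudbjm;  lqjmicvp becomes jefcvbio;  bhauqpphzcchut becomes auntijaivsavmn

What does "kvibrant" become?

Each output is the input with this applied: shift every letter 7 places backward in the alphabet (wrapping around), then swap each adjacent pair of characters (1↔2, 3↔4, ...).
Applying both steps to "kvibrant": "dobuktgm", then "odubtkmg".
(Check on "ernqmabykbqit": → "xkgjfturdujbm" → "kxjgtfruudbjm" ✓)

odubtkmg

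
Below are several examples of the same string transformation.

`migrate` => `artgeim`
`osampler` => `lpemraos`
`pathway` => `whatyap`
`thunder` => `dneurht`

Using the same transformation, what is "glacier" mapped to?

icearlg

Each output is the input with this applied: move the last 3 characters to the front (rotate right by 3), then take characters alternately from the front and the back (1st, last, 2nd, 2nd-last, ...).
Applying both steps to "glacier": "ierglac", then "icearlg".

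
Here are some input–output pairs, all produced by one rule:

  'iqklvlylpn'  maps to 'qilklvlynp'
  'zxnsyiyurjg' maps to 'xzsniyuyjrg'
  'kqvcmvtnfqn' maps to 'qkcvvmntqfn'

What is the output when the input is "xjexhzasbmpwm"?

The pattern: swap each adjacent pair of characters (1↔2, 3↔4, ...).
On "xjexhzasbmpwm" that produces "jxxezhsambwpm".

jxxezhsambwpm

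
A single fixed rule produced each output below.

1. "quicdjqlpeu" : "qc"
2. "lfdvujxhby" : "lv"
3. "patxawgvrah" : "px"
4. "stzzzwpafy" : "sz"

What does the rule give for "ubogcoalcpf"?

ug

Each output is the input with this applied: keep one character in every 3, starting at position 1 (positions 1st, 4th, 7th, ...), then keep only the first 2 characters.
For "ubogcoalcpf", step one produces "ugap"; step two turns that into "ug".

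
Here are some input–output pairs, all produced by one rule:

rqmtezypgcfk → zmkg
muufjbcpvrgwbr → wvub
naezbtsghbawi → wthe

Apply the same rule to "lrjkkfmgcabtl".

tjfc

The pattern: keep one character in every 3, starting at position 3 (positions 3rd, 6th, 9th, ...), then sort the characters into reverse alphabetical order.
Starting from "lrjkkfmgcabtl": after the first operation, "jfct"; after the second, "tjfc".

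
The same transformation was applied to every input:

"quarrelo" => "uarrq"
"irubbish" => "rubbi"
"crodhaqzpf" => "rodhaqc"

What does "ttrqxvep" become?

Each output is the input with this applied: delete the last 3 characters, then move the first character to the end.
For "ttrqxvep" the result is "trqxt".

trqxt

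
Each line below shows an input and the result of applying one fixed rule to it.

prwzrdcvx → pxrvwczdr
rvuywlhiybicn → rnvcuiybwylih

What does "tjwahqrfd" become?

tdjfwraqh

The transformation: take characters alternately from the front and the back (1st, last, 2nd, 2nd-last, ...).
For "tjwahqrfd" the result is "tdjfwraqh".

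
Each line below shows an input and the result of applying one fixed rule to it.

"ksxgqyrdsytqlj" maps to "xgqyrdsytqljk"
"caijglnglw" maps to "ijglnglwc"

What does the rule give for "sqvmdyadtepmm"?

Looking at the pairs, the operation is to move the first 2 characters to the end (rotate left by 2), then delete the last character.
Applying both steps to "sqvmdyadtepmm": "vmdyadtepmmsq", then "vmdyadtepmms".

vmdyadtepmms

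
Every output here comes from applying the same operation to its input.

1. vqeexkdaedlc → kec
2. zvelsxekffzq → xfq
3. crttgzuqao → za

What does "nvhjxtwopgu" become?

Looking at the pairs, the operation is to delete the first 3 characters, then keep one character in every 3, starting at position 3 (positions 3rd, 6th, 9th, ...).
Doing the same to "nvhjxtwopgu": "tp".

tp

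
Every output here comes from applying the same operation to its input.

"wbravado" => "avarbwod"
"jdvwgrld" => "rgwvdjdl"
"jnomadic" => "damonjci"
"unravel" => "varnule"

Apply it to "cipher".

The rule is to move the last 2 characters to the front (rotate right by 2), then reverse the string.
Starting from "cipher": after the first operation, "erciph"; after the second, "hpicre".

hpicre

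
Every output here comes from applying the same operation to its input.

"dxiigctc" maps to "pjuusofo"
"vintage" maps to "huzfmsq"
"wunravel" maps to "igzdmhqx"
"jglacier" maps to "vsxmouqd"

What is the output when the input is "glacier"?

Each output is the input with this applied: shift every letter 12 places forward in the alphabet (wrapping around).
"glacier" → "sxmouqd".

sxmouqd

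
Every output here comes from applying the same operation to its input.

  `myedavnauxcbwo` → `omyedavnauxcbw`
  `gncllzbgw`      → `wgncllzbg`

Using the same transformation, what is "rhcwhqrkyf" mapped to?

frhcwhqrky

In each case the input is transformed by: move the last character to the front.
For "rhcwhqrkyf" the result is "frhcwhqrky".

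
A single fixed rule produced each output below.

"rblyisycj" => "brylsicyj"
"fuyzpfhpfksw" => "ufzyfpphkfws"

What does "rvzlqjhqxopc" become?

The rule is to swap each adjacent pair of characters (1↔2, 3↔4, ...).
For "rvzlqjhqxopc" the result is "vrlzjqqhoxcp".

vrlzjqqhoxcp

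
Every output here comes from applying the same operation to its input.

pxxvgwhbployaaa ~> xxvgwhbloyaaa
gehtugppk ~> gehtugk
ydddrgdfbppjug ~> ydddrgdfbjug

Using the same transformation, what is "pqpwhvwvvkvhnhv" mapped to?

qwhvwvvkvhnhv

The rule is to remove every "p".
"pqpwhvwvvkvhnhv" → "qwhvwvvkvhnhv".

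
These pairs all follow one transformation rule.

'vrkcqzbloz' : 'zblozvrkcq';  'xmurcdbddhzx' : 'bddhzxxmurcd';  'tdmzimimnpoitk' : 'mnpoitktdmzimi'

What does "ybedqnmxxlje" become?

The transformation: swap the front and back halves of the string.
On "ybedqnmxxlje" that produces "mxxljeybedqn".

mxxljeybedqn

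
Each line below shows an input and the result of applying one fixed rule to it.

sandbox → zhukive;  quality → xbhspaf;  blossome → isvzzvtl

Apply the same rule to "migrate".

The pattern: shift every letter 7 places forward in the alphabet (wrapping around).
On "migrate" that produces "tpnyhal".

tpnyhal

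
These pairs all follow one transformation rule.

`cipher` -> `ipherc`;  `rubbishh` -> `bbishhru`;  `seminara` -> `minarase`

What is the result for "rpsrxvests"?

rxvestsrps

The rule is to swap the front and back halves of the string, then move the last 2 characters to the front (rotate right by 2).
Working it through for "rpsrxvests": intermediate "vestsrpsrx", final "rxvestsrps".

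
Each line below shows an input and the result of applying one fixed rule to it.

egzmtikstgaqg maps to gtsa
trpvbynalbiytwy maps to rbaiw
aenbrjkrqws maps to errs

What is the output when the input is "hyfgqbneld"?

Rule — keep one character in every 3, starting at position 2 (positions 2nd, 5th, 8th, ...).
Applying that to "hyfgqbneld" gives "yqe".

yqe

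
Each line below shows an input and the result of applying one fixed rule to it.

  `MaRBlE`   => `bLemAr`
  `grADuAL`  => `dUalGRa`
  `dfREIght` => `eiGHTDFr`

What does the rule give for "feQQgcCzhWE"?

qGCcZHweFEq

Looking at the pairs, the operation is to move the first 3 characters to the end (rotate left by 3), then flip the case of every letter.
Applying both steps to "feQQgcCzhWE": "QgcCzhWEfeQ", then "qGCcZHweFEq".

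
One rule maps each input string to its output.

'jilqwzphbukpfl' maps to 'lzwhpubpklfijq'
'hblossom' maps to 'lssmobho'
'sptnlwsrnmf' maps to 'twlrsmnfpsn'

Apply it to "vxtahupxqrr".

tuhxprqrxva

The rule is to swap each adjacent pair of characters (1↔2, 3↔4, ...), then move the first 3 characters to the end (rotate left by 3).
"vxtahupxqrr" → "tuhxprqrxva".
(Check on "jilqwzphbukpfl": → "ijqlzwhpubpklf" → "lzwhpubpklfijq" ✓)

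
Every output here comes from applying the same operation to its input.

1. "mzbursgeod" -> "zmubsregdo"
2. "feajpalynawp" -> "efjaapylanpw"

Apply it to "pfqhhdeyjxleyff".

Looking at the pairs, the operation is to swap each adjacent pair of characters (1↔2, 3↔4, ...).
So "pfqhhdeyjxleyff" becomes "fphqdhyexjelfyf".

fphqdhyexjelfyf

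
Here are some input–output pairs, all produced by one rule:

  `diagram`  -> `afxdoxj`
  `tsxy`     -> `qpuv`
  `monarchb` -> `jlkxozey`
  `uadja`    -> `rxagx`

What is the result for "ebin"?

byfk

The transformation: shift every letter 3 places backward in the alphabet (wrapping around).
So "ebin" becomes "byfk".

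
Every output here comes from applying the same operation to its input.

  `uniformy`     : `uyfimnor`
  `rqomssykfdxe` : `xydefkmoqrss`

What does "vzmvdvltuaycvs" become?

The transformation: sort the characters into alphabetical order, then move the last 2 characters to the front (rotate right by 2).
"vzmvdvltuaycvs" → "acdlmstuvvvvyz" → "yzacdlmstuvvvv".

yzacdlmstuvvvv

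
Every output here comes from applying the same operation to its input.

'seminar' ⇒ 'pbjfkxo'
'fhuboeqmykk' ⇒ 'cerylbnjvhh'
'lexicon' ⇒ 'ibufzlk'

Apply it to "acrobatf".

Each output is the input with this applied: shift every letter 3 places backward in the alphabet (wrapping around).
For "acrobatf" the result is "xzolyxqc".

xzolyxqc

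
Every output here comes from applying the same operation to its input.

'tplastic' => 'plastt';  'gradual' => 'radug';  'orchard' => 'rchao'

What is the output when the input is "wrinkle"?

rinkw

Looking at the pairs, the operation is to delete the last 2 characters, then move the first character to the end.
On "wrinkle": the first step gives "wrink", and the second then gives "rinkw".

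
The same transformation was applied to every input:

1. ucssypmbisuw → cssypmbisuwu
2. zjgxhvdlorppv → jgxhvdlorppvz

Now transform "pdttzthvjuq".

dttzthvjuqp

In each case the input is transformed by: move the first character to the end.
Doing the same to "pdttzthvjuq": "dttzthvjuqp".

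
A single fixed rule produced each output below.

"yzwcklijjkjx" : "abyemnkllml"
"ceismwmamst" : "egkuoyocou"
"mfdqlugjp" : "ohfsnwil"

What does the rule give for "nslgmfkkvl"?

puniohmmx

The rule is to shift every letter 2 places forward in the alphabet (wrapping around), then delete the last character.
"nslgmfkkvl" → "puniohmmxn" → "puniohmmx".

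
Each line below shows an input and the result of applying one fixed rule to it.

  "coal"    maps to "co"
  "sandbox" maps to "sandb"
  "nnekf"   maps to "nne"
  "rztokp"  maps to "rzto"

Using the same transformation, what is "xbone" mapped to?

In each case the input is transformed by: delete the last 2 characters.
For "xbone" the result is "xbo".

xbo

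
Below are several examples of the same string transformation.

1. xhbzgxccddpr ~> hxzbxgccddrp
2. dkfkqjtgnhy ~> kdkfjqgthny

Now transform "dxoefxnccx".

Rule — swap each adjacent pair of characters (1↔2, 3↔4, ...).
For "dxoefxnccx" the result is "xdeoxfcnxc".

xdeoxfcnxc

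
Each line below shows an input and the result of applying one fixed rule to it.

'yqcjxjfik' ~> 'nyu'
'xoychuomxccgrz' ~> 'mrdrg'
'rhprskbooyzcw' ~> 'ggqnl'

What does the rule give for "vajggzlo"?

Each output is the input with this applied: keep one character in every 3, starting at position 1 (positions 1st, 4th, 7th, ...), then shift every letter 11 places backward in the alphabet (wrapping around).
On "vajggzlo": the first step gives "vgl", and the second then gives "kva".

kva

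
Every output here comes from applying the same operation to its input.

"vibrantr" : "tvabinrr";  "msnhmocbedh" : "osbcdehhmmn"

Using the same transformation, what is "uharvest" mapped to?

uvaehrst

The rule is to sort the characters into alphabetical order, then move the last 2 characters to the front (rotate right by 2).
On "uharvest": the first step gives "aehrstuv", and the second then gives "uvaehrst".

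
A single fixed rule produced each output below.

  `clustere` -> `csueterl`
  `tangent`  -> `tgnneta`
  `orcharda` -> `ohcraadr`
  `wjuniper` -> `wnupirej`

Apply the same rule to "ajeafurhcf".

aaeufhrfcj

In each case the input is transformed by: swap each adjacent pair of characters (1↔2, 3↔4, ...), then move the first character to the end.
Working it through for "ajeafurhcf": intermediate "jaaeufhrfc", final "aaeufhrfcj".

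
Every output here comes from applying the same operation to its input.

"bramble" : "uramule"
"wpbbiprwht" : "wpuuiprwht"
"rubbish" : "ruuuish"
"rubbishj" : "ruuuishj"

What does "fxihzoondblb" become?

Rule — replace every "b" with "u".
Doing the same to "fxihzoondblb": "fxihzoondulu".

fxihzoondulu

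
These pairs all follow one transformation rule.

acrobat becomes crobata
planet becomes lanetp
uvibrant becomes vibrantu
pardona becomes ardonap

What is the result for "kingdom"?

ingdomk

What's happening: move the first character to the end.
For "kingdom" the result is "ingdomk".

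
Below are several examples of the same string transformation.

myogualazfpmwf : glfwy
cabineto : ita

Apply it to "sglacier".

aeg

The pattern: move the first 2 characters to the end (rotate left by 2), then keep one character in every 3, starting at position 2 (positions 2nd, 5th, 8th, ...).
Applying that to "sglacier" gives "aeg".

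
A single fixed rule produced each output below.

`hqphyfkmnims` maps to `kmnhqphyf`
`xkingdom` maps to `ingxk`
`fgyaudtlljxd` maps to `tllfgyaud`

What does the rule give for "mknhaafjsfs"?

afjmknha

Rule — delete the last 3 characters, then move the last 3 characters to the front (rotate right by 3).
So "mknhaafjsfs" becomes "afjmknha".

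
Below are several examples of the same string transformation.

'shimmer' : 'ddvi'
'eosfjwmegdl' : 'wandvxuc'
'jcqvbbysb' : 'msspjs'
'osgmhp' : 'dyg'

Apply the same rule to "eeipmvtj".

Each output is the input with this applied: shift every letter 9 places backward in the alphabet (wrapping around), then delete the first 3 characters.
Working it through for "eeipmvtj": intermediate "vvzgdmka", final "gdmka".

gdmka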